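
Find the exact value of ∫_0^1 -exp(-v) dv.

-1 + exp(-1)

An antiderivative is F(v) = exp(-v).
Then F(1) - F(0) = (exp(-1)) - (1) = -1 + exp(-1).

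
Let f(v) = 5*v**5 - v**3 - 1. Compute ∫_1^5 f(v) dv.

By the power rule, an antiderivative is F(v) = 5*v**6/6 - v**4/4 - v.
Then F(5) - F(1) = (154315/12) - (-5/12) = 12860.

12860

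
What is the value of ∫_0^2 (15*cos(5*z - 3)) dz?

Let u = 5*z - 3, so du = 5 dz. When z = 0, u = -3; when z = 2, u = 7.
The integral becomes 3·∫ cos(u) du from -3 to 7, with antiderivative 3*sin(u).
Back in z: F(z) = 3*sin(5*z - 3).
Then F(2) - F(0) = (3*sin(7)) - (-3*sin(3)) = 3*sin(3) + 3*sin(7).

3*sin(3) + 3*sin(7)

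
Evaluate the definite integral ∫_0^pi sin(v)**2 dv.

Use the identity sin^2(v) = (1 - cos(2*v))/2.
An antiderivative is F(v) = v/2 - sin(2*v)/4.
Then F(pi) - F(0) = (pi/2) - (0) = pi/2.

pi/2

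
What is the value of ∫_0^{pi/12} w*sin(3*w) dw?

Integrate by parts once (u = w, dv = sin(3*w) dw).
An antiderivative is F(w) = -w*cos(3*w)/3 + sin(3*w)/9.
Then F(pi/12) - F(0) = (sqrt(2)*(4 - pi)/72) - (0) = sqrt(2)*(4 - pi)/72.

sqrt(2)*(4 - pi)/72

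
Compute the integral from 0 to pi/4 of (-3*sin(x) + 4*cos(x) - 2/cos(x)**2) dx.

An antiderivative is F(x) = 4*sin(x) + 3*cos(x) - 2*tan(x).
Then F(pi/4) - F(0) = (-2 + 7*sqrt(2)/2) - (3) = -5 + 7*sqrt(2)/2.

-5 + 7*sqrt(2)/2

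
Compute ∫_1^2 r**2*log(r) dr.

Integrate by parts once (u = ln r, dv = r**2 dr).
An antiderivative is F(r) = r**3*(3*log(r) - 1)/9.
Then F(2) - F(1) = (-8/9 + 8*log(2)/3) - (-1/9) = -7/9 + 8*log(2)/3.

-7/9 + 8*log(2)/3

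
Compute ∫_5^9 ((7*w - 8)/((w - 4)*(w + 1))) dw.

-3*log(3) + 7*log(5)

Factor the denominator: w**2 - 3*w - 4 = (w + 1)(w - 4).
Partial fractions: (7*w - 8)/((w - 4)*(w + 1)) = 3/(w + 1) + 4/(w - 4).
An antiderivative is F(w) = 4*log(w - 4) + 3*log(w + 1).
Then F(9) - F(5) = (3*log(2) + 7*log(5)) - (3*log(2) + 3*log(3)) = -3*log(3) + 7*log(5).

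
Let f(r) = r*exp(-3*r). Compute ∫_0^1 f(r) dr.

(-4 + exp(3))*exp(-3)/9

Integrate by parts once (u = r, dv = exp(-3*r) dr).
An antiderivative is F(r) = (-3*r - 1)*exp(-3*r)/9.
Then F(1) - F(0) = (-4*exp(-3)/9) - (-1/9) = (-4 + exp(3))*exp(-3)/9.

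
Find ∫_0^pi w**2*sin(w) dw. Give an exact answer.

Integrate by parts twice (u = w^2, dv = sin(w) dw).
An antiderivative is F(w) = -w**2*cos(w) + 2*w*sin(w) + 2*cos(w).
Then F(pi) - F(0) = (-2 + pi**2) - (2) = -4 + pi**2.

-4 + pi**2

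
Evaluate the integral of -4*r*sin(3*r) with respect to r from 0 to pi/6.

Integrate by parts once (u = r, dv = -4*sin(3*r) dr).
An antiderivative is F(r) = 4*r*cos(3*r)/3 - 4*sin(3*r)/9.
Then F(pi/6) - F(0) = (-4/9) - (0) = -4/9.

-4/9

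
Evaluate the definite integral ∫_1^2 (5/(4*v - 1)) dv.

An antiderivative is F(v) = 5*log(4*v - 1)/4.
Then F(2) - F(1) = (5*log(7)/4) - (5*log(3)/4) = -5*log(3)/4 + 5*log(7)/4.

-5*log(3)/4 + 5*log(7)/4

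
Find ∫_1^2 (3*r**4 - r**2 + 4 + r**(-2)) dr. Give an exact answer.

By the power rule, an antiderivative is F(r) = 3*r**5/5 - r**3/3 + 4*r - 1/r.
Then F(2) - F(1) = (721/30) - (49/15) = 623/30.

623/30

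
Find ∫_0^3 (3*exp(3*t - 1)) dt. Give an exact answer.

Let u = 3*t - 1, so du = 3 dt. When t = 0, u = -1; when t = 3, u = 8.
The integral becomes ∫ exp(u) du from -1 to 8, with antiderivative exp(u).
Back in t: F(t) = exp(3*t - 1).
Then F(3) - F(0) = (exp(8)) - (exp(-1)) = -(1 - exp(9))*exp(-1).

-(1 - exp(9))*exp(-1)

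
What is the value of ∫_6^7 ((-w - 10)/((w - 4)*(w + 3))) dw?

Factor the denominator: w**2 - w - 12 = (w + 3)(w - 4).
Partial fractions: (-w - 10)/((w - 4)*(w + 3)) = 1/(w + 3) - 2/(w - 4).
An antiderivative is F(w) = -2*log(w - 4) + log(w + 3).
Then F(7) - F(6) = (log(10/9)) - (log(9/4)) = log(40/81).

log(40/81)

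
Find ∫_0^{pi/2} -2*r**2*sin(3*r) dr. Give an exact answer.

4/27 + 2*pi/9

Integrate by parts twice (u = r^2, dv = -2*sin(3*r) dr).
An antiderivative is F(r) = 2*r**2*cos(3*r)/3 - 4*r*sin(3*r)/9 - 4*cos(3*r)/27.
Then F(pi/2) - F(0) = (2*pi/9) - (-4/27) = 4/27 + 2*pi/9.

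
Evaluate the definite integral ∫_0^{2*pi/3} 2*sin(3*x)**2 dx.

Use the identity sin^2(3*x) = (1 - cos(6*x))/2.
An antiderivative is F(x) = x - sin(6*x)/6.
Then F(2*pi/3) - F(0) = (2*pi/3) - (0) = 2*pi/3.

2*pi/3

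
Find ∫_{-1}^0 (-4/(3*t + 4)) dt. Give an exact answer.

An antiderivative is F(t) = -4*log(3*t + 4)/3.
Then F(0) - F(-1) = (-8*log(2)/3) - (0) = -8*log(2)/3.

-8*log(2)/3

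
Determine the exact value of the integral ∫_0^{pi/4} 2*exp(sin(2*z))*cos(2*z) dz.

Let u = sin(2*z), so du = 2*cos(2*z) dz. When z = 0, u = 0; when z = pi/4, u = 1.
The integral becomes ∫ exp(u) du from 0 to 1, with antiderivative exp(u).
Back in z: F(z) = exp(sin(2*z)).
Then F(pi/4) - F(0) = (E) - (1) = -1 + E.

-1 + E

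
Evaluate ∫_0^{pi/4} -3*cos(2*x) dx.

An antiderivative is F(x) = -3*sin(2*x)/2.
Then F(pi/4) - F(0) = (-3/2) - (0) = -3/2.

-3/2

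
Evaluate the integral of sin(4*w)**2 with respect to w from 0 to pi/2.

pi/4

Use the identity sin^2(4*w) = (1 - cos(8*w))/2.
An antiderivative is F(w) = w/2 - sin(8*w)/16.
Then F(pi/2) - F(0) = (pi/4) - (0) = pi/4.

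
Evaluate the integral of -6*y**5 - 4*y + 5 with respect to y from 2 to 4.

-4046

By the power rule, an antiderivative is F(y) = -y**6 - 2*y**2 + 5*y.
Then F(4) - F(2) = (-4108) - (-62) = -4046.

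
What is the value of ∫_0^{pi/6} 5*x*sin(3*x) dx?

Integrate by parts once (u = x, dv = 5*sin(3*x) dx).
An antiderivative is F(x) = -5*x*cos(3*x)/3 + 5*sin(3*x)/9.
Then F(pi/6) - F(0) = (5/9) - (0) = 5/9.

5/9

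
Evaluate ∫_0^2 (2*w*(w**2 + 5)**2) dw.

Let u = w**2 + 5, so du = 2*w dw. When w = 0, u = 5; when w = 2, u = 9.
The integral becomes ∫ u**2 du from 5 to 9, with antiderivative u**3/3.
Back in w: F(w) = (w**2 + 5)**3/3.
Then F(2) - F(0) = (243) - (125/3) = 604/3.

604/3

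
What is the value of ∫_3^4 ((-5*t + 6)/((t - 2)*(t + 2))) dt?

Factor the denominator: t**2 - 4 = (t + 2)(t - 2).
Partial fractions: (-5*t + 6)/((t - 2)*(t + 2)) = -4/(t + 2) - 1/(t - 2).
An antiderivative is F(t) = -log(t - 2) - 4*log(t + 2).
Then F(4) - F(3) = (-4*log(3) - 5*log(2)) - (-4*log(5)) = -4*log(3) - 5*log(2) + 4*log(5).

-4*log(3) - 5*log(2) + 4*log(5)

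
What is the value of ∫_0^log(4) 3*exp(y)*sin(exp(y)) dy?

3*cos(1) - 3*cos(4)

Let u = exp(y), so du = exp(y) dy. When y = 0, u = 1; when y = log(4), u = 4.
The integral becomes 3·∫ sin(u) du from 1 to 4, with antiderivative -3*cos(u).
Back in y: F(y) = -3*cos(exp(y)).
Then F(log(4)) - F(0) = (-3*cos(4)) - (-3*cos(1)) = 3*cos(1) - 3*cos(4).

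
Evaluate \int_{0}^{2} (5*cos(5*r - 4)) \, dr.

Let u = 5*r - 4, so du = 5 dr. When r = 0, u = -4; when r = 2, u = 6.
The integral becomes ∫ cos(u) du from -4 to 6, with antiderivative sin(u).
Back in r: F(r) = sin(5*r - 4).
Then F(2) - F(0) = (sin(6)) - (-sin(4)) = sin(4) + sin(6).

sin(4) + sin(6)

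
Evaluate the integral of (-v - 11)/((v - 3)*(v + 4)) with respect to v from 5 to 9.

Factor the denominator: v**2 + v - 12 = (v + 4)(v - 3).
Partial fractions: (-v - 11)/((v - 3)*(v + 4)) = 1/(v + 4) - 2/(v - 3).
An antiderivative is F(v) = -2*log(v - 3) + log(v + 4).
Then F(9) - F(5) = (log(13/36)) - (log(9/4)) = log(13/81).

log(13/81)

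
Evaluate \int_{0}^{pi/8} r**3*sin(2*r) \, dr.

sqrt(2)*(-384 - pi**3 + 12*pi**2 + 96*pi)/2048

Integrate by parts 3 times (u = r^3, dv = sin(2*r) dr).
An antiderivative is F(r) = -r**3*cos(2*r)/2 + 3*r**2*sin(2*r)/4 + 3*r*cos(2*r)/4 - 3*sin(2*r)/8.
Then F(pi/8) - F(0) = (sqrt(2)*(-384 - pi**3 + 12*pi**2 + 96*pi)/2048) - (0) = sqrt(2)*(-384 - pi**3 + 12*pi**2 + 96*pi)/2048.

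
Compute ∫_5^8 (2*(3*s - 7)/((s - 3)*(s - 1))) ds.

Factor the denominator: s**2 - 4*s + 3 = (s - 1)(s - 3).
Partial fractions: 2*(3*s - 7)/((s - 3)*(s - 1)) = 4/(s - 1) + 2/(s - 3).
An antiderivative is F(s) = 2*log(s - 3) + 4*log(s - 1).
Then F(8) - F(5) = (2*log(5) + 4*log(7)) - (10*log(2)) = -10*log(2) + 2*log(5) + 4*log(7).

-10*log(2) + 2*log(5) + 4*log(7)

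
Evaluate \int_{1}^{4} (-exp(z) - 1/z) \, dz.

An antiderivative is F(z) = -exp(z) - log(z).
Then F(4) - F(1) = (-exp(4) - log(4)) - (-exp(1)) = -exp(4) - log(4) + exp(1).

-exp(4) - log(4) + exp(1)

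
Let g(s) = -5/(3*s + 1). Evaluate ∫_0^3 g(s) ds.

-5*log(10)/3

An antiderivative is F(s) = -5*log(3*s + 1)/3.
Then F(3) - F(0) = (-5*log(10)/3) - (0) = -5*log(10)/3.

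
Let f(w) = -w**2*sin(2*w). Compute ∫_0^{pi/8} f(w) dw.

Integrate by parts twice (u = w^2, dv = -sin(2*w) dw).
An antiderivative is F(w) = w**2*cos(2*w)/2 - w*sin(2*w)/2 - cos(2*w)/4.
Then F(pi/8) - F(0) = (sqrt(2)*(-32 - 8*pi + pi**2)/256) - (-1/4) = -sqrt(2)/8 - sqrt(2)*pi/32 + sqrt(2)*pi**2/256 + 1/4.

-sqrt(2)/8 - sqrt(2)*pi/32 + sqrt(2)*pi**2/256 + 1/4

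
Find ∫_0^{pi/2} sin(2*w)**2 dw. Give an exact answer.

Use the identity sin^2(2*w) = (1 - cos(4*w))/2.
An antiderivative is F(w) = w/2 - sin(4*w)/8.
Then F(pi/2) - F(0) = (pi/4) - (0) = pi/4.

pi/4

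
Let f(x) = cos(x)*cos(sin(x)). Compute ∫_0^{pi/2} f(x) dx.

sin(1)

Let u = sin(x), so du = cos(x) dx. When x = 0, u = 0; when x = pi/2, u = 1.
The integral becomes ∫ cos(u) du from 0 to 1, with antiderivative sin(u).
Back in x: F(x) = sin(sin(x)).
Then F(pi/2) - F(0) = (sin(1)) - (0) = sin(1).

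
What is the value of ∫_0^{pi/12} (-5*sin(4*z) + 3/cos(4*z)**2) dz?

An antiderivative is F(z) = 5*cos(4*z)/4 + 3*tan(4*z)/4.
Then F(pi/12) - F(0) = (5/8 + 3*sqrt(3)/4) - (5/4) = -5/8 + 3*sqrt(3)/4.

-5/8 + 3*sqrt(3)/4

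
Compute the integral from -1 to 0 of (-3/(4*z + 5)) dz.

An antiderivative is F(z) = -3*log(4*z + 5)/4.
Then F(0) - F(-1) = (-3*log(5)/4) - (0) = -3*log(5)/4.

-3*log(5)/4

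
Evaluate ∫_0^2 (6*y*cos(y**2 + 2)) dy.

Let u = y**2 + 2, so du = 2*y dy. When y = 0, u = 2; when y = 2, u = 6.
The integral becomes 3·∫ cos(u) du from 2 to 6, with antiderivative 3*sin(u).
Back in y: F(y) = 3*sin(y**2 + 2).
Then F(2) - F(0) = (3*sin(6)) - (3*sin(2)) = -3*sin(2) + 3*sin(6).

-3*sin(2) + 3*sin(6)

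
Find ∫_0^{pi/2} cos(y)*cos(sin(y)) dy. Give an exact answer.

Let u = sin(y), so du = cos(y) dy. When y = 0, u = 0; when y = pi/2, u = 1.
The integral becomes ∫ cos(u) du from 0 to 1, with antiderivative sin(u).
Back in y: F(y) = sin(sin(y)).
Then F(pi/2) - F(0) = (sin(1)) - (0) = sin(1).

sin(1)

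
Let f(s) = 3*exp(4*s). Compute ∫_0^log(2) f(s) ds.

45/4

Let u = exp(s), so du = exp(s) ds. When s = 0, u = 1; when s = log(2), u = 2.
The integral becomes 3·∫ u**3 du from 1 to 2, with antiderivative 3*u**4/4.
Back in s: F(s) = 3*exp(4*s)/4.
Then F(log(2)) - F(0) = (12) - (3/4) = 45/4.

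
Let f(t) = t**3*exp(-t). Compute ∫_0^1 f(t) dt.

6 - 16*exp(-1)

Integrate by parts 3 times (u = t^3, dv = exp(-t) dt).
An antiderivative is F(t) = (-t**3 - 3*t**2 - 6*t - 6)*exp(-t).
Then F(1) - F(0) = (-16*exp(-1)) - (-6) = 6 - 16*exp(-1).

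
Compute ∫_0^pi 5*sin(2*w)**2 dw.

5*pi/2

Use the identity sin^2(2*w) = (1 - cos(4*w))/2.
An antiderivative is F(w) = 5*w/2 - 5*sin(4*w)/8.
Then F(pi) - F(0) = (5*pi/2) - (0) = 5*pi/2.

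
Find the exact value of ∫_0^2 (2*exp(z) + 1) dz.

2*exp(2)

An antiderivative is F(z) = z + 2*exp(z).
Then F(2) - F(0) = (2 + 2*exp(2)) - (2) = 2*exp(2).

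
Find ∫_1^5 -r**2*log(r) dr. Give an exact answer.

124/9 - 125*log(5)/3

Integrate by parts once (u = ln r, dv = -r**2 dr).
An antiderivative is F(r) = -r**3*(3*log(r) - 1)/9.
Then F(5) - F(1) = (125/9 - 125*log(5)/3) - (1/9) = 124/9 - 125*log(5)/3.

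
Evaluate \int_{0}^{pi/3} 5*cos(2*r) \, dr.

An antiderivative is F(r) = 5*sin(2*r)/2.
Then F(pi/3) - F(0) = (5*sqrt(3)/4) - (0) = 5*sqrt(3)/4.

5*sqrt(3)/4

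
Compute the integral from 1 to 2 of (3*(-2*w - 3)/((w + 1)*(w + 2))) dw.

-log(8)

Factor the denominator: w**2 + 3*w + 2 = (w + 2)(w + 1).
Partial fractions: 3*(-2*w - 3)/((w + 1)*(w + 2)) = -3/(w + 2) - 3/(w + 1).
An antiderivative is F(w) = -3*log(w + 1) - 3*log(w + 2).
Then F(2) - F(1) = (-6*log(2) - 3*log(3)) - (-3*log(3) - 3*log(2)) = -log(8).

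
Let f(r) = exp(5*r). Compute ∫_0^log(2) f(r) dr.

Let u = exp(r), so du = exp(r) dr. When r = 0, u = 1; when r = log(2), u = 2.
The integral becomes ∫ u**4 du from 1 to 2, with antiderivative u**5/5.
Back in r: F(r) = exp(5*r)/5.
Then F(log(2)) - F(0) = (32/5) - (1/5) = 31/5.

31/5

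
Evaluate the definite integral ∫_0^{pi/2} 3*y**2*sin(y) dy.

-6 + 3*pi

Integrate by parts twice (u = y^2, dv = 3*sin(y) dy).
An antiderivative is F(y) = -3*y**2*cos(y) + 6*y*sin(y) + 6*cos(y).
Then F(pi/2) - F(0) = (3*pi) - (6) = -6 + 3*pi.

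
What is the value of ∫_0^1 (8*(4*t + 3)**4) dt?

33128/5

Let u = 4*t + 3, so du = 4 dt. When t = 0, u = 3; when t = 1, u = 7.
The integral becomes 2·∫ u**4 du from 3 to 7, with antiderivative 2*u**5/5.
Back in t: F(t) = 2*(4*t + 3)**5/5.
Then F(1) - F(0) = (33614/5) - (486/5) = 33128/5.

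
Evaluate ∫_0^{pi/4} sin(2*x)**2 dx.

Use the identity sin^2(2*x) = (1 - cos(4*x))/2.
An antiderivative is F(x) = x/2 - sin(4*x)/8.
Then F(pi/4) - F(0) = (pi/8) - (0) = pi/8.

pi/8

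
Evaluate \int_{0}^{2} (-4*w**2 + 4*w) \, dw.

By the power rule, an antiderivative is F(w) = -4*w**3/3 + 2*w**2.
Then F(2) - F(0) = (-8/3) - (0) = -8/3.

-8/3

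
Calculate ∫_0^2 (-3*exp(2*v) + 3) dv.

15/2 - 3*exp(4)/2

An antiderivative is F(v) = -3*exp(2*v)/2 + 3*v.
Then F(2) - F(0) = (6 - 3*exp(4)/2) - (-3/2) = 15/2 - 3*exp(4)/2.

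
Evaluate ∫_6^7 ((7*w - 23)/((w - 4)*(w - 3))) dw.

Factor the denominator: w**2 - 7*w + 12 = (w - 3)(w - 4).
Partial fractions: (7*w - 23)/((w - 4)*(w - 3)) = 2/(w - 3) + 5/(w - 4).
An antiderivative is F(w) = 5*log(w - 4) + 2*log(w - 3).
Then F(7) - F(6) = (4*log(2) + 5*log(3)) - (2*log(3) + 5*log(2)) = log(27/2).

log(27/2)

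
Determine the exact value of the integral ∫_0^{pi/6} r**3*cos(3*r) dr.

Integrate by parts 3 times (u = r^3, dv = cos(3*r) dr).
An antiderivative is F(r) = r**3*sin(3*r)/3 + r**2*cos(3*r)/3 - 2*r*sin(3*r)/9 - 2*cos(3*r)/27.
Then F(pi/6) - F(0) = (pi*(-24 + pi**2)/648) - (-2/27) = -pi/27 + pi**3/648 + 2/27.

-pi/27 + pi**3/648 + 2/27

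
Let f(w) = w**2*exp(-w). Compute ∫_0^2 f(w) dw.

Integrate by parts twice (u = w^2, dv = exp(-w) dw).
An antiderivative is F(w) = (-w**2 - 2*w - 2)*exp(-w).
Then F(2) - F(0) = (-10*exp(-2)) - (-2) = 2 - 10*exp(-2).

2 - 10*exp(-2)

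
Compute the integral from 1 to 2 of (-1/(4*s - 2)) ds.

An antiderivative is F(s) = -log(4*s - 2)/4.
Then F(2) - F(1) = (-log(6)/4) - (-log(2)/4) = -log(6)/4 + log(2)/4.

-log(6)/4 + log(2)/4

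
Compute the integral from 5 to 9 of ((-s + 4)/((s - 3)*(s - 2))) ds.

log(27/49)

Factor the denominator: s**2 - 5*s + 6 = (s - 2)(s - 3).
Partial fractions: (-s + 4)/((s - 3)*(s - 2)) = -2/(s - 2) + 1/(s - 3).
An antiderivative is F(s) = log(s - 3) - 2*log(s - 2).
Then F(9) - F(5) = (log(6/49)) - (log(2/9)) = log(27/49).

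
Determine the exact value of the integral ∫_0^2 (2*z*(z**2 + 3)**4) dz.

Let u = z**2 + 3, so du = 2*z dz. When z = 0, u = 3; when z = 2, u = 7.
The integral becomes ∫ u**4 du from 3 to 7, with antiderivative u**5/5.
Back in z: F(z) = (z**2 + 3)**5/5.
Then F(2) - F(0) = (16807/5) - (243/5) = 16564/5.

16564/5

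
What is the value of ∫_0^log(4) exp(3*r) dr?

Let u = exp(r), so du = exp(r) dr. When r = 0, u = 1; when r = log(4), u = 4.
The integral becomes ∫ u**2 du from 1 to 4, with antiderivative u**3/3.
Back in r: F(r) = exp(3*r)/3.
Then F(log(4)) - F(0) = (64/3) - (1/3) = 21.

21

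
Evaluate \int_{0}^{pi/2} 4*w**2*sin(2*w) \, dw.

Integrate by parts twice (u = w^2, dv = 4*sin(2*w) dw).
An antiderivative is F(w) = -2*w**2*cos(2*w) + 2*w*sin(2*w) + cos(2*w).
Then F(pi/2) - F(0) = (-1 + pi**2/2) - (1) = -2 + pi**2/2.

-2 + pi**2/2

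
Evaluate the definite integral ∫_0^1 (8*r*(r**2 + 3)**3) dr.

175

Let u = r**2 + 3, so du = 2*r dr. When r = 0, u = 3; when r = 1, u = 4.
The integral becomes 4·∫ u**3 du from 3 to 4, with antiderivative u**4.
Back in r: F(r) = (r**2 + 3)**4.
Then F(1) - F(0) = (256) - (81) = 175.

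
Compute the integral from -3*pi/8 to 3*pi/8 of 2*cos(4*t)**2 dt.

Use the identity cos^2(4*t) = (1 + cos(8*t))/2.
An antiderivative is F(t) = t + sin(8*t)/8.
Then F(3*pi/8) - F(-3*pi/8) = (3*pi/8) - (-3*pi/8) = 3*pi/4.

3*pi/4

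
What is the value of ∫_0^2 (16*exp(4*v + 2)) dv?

-4*(1 - exp(8))*exp(2)

Let u = 4*v + 2, so du = 4 dv. When v = 0, u = 2; when v = 2, u = 10.
The integral becomes 4·∫ exp(u) du from 2 to 10, with antiderivative 4*exp(u).
Back in v: F(v) = 4*exp(4*v + 2).
Then F(2) - F(0) = (4*exp(10)) - (4*exp(2)) = -4*(1 - exp(8))*exp(2).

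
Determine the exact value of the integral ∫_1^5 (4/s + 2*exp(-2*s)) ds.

-exp(-10) + exp(-2) + 4*log(5)

An antiderivative is F(s) = 4*log(s) - exp(-2*s).
Then F(5) - F(1) = (-exp(-10) + 4*log(5)) - (-exp(-2)) = -exp(-10) + exp(-2) + 4*log(5).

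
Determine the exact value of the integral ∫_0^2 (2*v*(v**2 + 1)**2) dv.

124/3

Let u = v**2 + 1, so du = 2*v dv. When v = 0, u = 1; when v = 2, u = 5.
The integral becomes ∫ u**2 du from 1 to 5, with antiderivative u**3/3.
Back in v: F(v) = (v**2 + 1)**3/3.
Then F(2) - F(0) = (125/3) - (1/3) = 124/3.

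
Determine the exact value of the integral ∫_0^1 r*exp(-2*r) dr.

Integrate by parts once (u = r, dv = exp(-2*r) dr).
An antiderivative is F(r) = (-2*r - 1)*exp(-2*r)/4.
Then F(1) - F(0) = (-3*exp(-2)/4) - (-1/4) = (-3 + exp(2))*exp(-2)/4.

(-3 + exp(2))*exp(-2)/4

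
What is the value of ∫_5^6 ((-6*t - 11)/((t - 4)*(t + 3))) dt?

-log(36)

Factor the denominator: t**2 - t - 12 = (t + 3)(t - 4).
Partial fractions: (-6*t - 11)/((t - 4)*(t + 3)) = -1/(t + 3) - 5/(t - 4).
An antiderivative is F(t) = -5*log(t - 4) - log(t + 3).
Then F(6) - F(5) = (-5*log(2) - 2*log(3)) - (-log(8)) = -log(36).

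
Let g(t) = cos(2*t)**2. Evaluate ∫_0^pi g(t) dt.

pi/2

Use the identity cos^2(2*t) = (1 + cos(4*t))/2.
An antiderivative is F(t) = t/2 + sin(4*t)/8.
Then F(pi) - F(0) = (pi/2) - (0) = pi/2.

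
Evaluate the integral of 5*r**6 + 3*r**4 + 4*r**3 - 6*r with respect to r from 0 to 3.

By the power rule, an antiderivative is F(r) = 5*r**7/7 + 3*r**5/5 + r**4 - 3*r**2.
Then F(3) - F(0) = (61668/35) - (0) = 61668/35.

61668/35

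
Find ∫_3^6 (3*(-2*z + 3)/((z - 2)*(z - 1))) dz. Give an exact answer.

-3*log(5) - 3*log(2)

Factor the denominator: z**2 - 3*z + 2 = (z - 1)(z - 2).
Partial fractions: 3*(-2*z + 3)/((z - 2)*(z - 1)) = -3/(z - 1) - 3/(z - 2).
An antiderivative is F(z) = -3*log(z - 2) - 3*log(z - 1).
Then F(6) - F(3) = (-3*log(5) - 6*log(2)) - (-log(8)) = -3*log(5) - 3*log(2).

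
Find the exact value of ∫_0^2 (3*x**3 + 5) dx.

By the power rule, an antiderivative is F(x) = 3*x**4/4 + 5*x.
Then F(2) - F(0) = (22) - (0) = 22.

22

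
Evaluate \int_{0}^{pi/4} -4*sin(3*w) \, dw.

-4/3 - 2*sqrt(2)/3

An antiderivative is F(w) = 4*cos(3*w)/3.
Then F(pi/4) - F(0) = (-2*sqrt(2)/3) - (4/3) = -4/3 - 2*sqrt(2)/3.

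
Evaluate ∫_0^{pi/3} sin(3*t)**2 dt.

Use the identity sin^2(3*t) = (1 - cos(6*t))/2.
An antiderivative is F(t) = t/2 - sin(6*t)/12.
Then F(pi/3) - F(0) = (pi/6) - (0) = pi/6.

pi/6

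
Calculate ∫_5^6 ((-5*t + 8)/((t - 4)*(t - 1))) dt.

-log(20)

Factor the denominator: t**2 - 5*t + 4 = (t - 1)(t - 4).
Partial fractions: (-5*t + 8)/((t - 4)*(t - 1)) = -1/(t - 1) - 4/(t - 4).
An antiderivative is F(t) = -4*log(t - 4) - log(t - 1).
Then F(6) - F(5) = (-log(80)) - (-log(4)) = -log(20).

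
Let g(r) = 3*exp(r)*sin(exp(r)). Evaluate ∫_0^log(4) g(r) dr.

Let u = exp(r), so du = exp(r) dr. When r = 0, u = 1; when r = log(4), u = 4.
The integral becomes 3·∫ sin(u) du from 1 to 4, with antiderivative -3*cos(u).
Back in r: F(r) = -3*cos(exp(r)).
Then F(log(4)) - F(0) = (-3*cos(4)) - (-3*cos(1)) = 3*cos(1) - 3*cos(4).

3*cos(1) - 3*cos(4)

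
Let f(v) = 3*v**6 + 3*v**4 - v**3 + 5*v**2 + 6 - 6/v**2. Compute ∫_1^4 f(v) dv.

1076577/140

By the power rule, an antiderivative is F(v) = 3*v**7/7 + 3*v**5/5 - v**4/4 + 5*v**3/3 + 6*v + 6/v.
Then F(4) - F(1) = (1617899/210) - (6067/420) = 1076577/140.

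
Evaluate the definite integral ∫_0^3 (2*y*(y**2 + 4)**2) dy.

Let u = y**2 + 4, so du = 2*y dy. When y = 0, u = 4; when y = 3, u = 13.
The integral becomes ∫ u**2 du from 4 to 13, with antiderivative u**3/3.
Back in y: F(y) = (y**2 + 4)**3/3.
Then F(3) - F(0) = (2197/3) - (64/3) = 711.

711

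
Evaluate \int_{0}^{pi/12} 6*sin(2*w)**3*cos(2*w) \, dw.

3/64

Let u = sin(2*w), so du = 2*cos(2*w) dw. When w = 0, u = 0; when w = pi/12, u = 1/2.
The integral becomes 3·∫ u**3 du from 0 to 1/2, with antiderivative 3*u**4/4.
Back in w: F(w) = 3*sin(2*w)**4/4.
Then F(pi/12) - F(0) = (3/64) - (0) = 3/64.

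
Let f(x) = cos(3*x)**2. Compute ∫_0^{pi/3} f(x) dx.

Use the identity cos^2(3*x) = (1 + cos(6*x))/2.
An antiderivative is F(x) = x/2 + sin(6*x)/12.
Then F(pi/3) - F(0) = (pi/6) - (0) = pi/6.

pi/6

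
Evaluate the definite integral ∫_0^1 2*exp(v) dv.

An antiderivative is F(v) = 2*exp(v).
Then F(1) - F(0) = (2*E) - (2) = -2 + 2*E.

-2 + 2*E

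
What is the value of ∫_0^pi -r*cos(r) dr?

2

Integrate by parts once (u = r, dv = -cos(r) dr).
An antiderivative is F(r) = -r*sin(r) - cos(r).
Then F(pi) - F(0) = (1) - (-1) = 2.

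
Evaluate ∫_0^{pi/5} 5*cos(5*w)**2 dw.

Use the identity cos^2(5*w) = (1 + cos(10*w))/2.
An antiderivative is F(w) = 5*w/2 + sin(10*w)/4.
Then F(pi/5) - F(0) = (pi/2) - (0) = pi/2.

pi/2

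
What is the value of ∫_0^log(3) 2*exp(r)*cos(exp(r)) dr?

Let u = exp(r), so du = exp(r) dr. When r = 0, u = 1; when r = log(3), u = 3.
The integral becomes 2·∫ cos(u) du from 1 to 3, with antiderivative 2*sin(u).
Back in r: F(r) = 2*sin(exp(r)).
Then F(log(3)) - F(0) = (2*sin(3)) - (2*sin(1)) = -2*sin(1) + 2*sin(3).

-2*sin(1) + 2*sin(3)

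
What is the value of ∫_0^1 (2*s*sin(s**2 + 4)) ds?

Let u = s**2 + 4, so du = 2*s ds. When s = 0, u = 4; when s = 1, u = 5.
The integral becomes ∫ sin(u) du from 4 to 5, with antiderivative -cos(u).
Back in s: F(s) = -cos(s**2 + 4).
Then F(1) - F(0) = (-cos(5)) - (-cos(4)) = cos(4) - cos(5).

cos(4) - cos(5)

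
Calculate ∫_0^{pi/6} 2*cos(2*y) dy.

sqrt(3)/2

An antiderivative is F(y) = sin(2*y).
Then F(pi/6) - F(0) = (sqrt(3)/2) - (0) = sqrt(3)/2.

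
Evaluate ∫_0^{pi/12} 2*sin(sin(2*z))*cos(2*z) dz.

1 - cos(1/2)

Let u = sin(2*z), so du = 2*cos(2*z) dz. When z = 0, u = 0; when z = pi/12, u = 1/2.
The integral becomes ∫ sin(u) du from 0 to 1/2, with antiderivative -cos(u).
Back in z: F(z) = -cos(sin(2*z)).
Then F(pi/12) - F(0) = (-cos(1/2)) - (-1) = 1 - cos(1/2).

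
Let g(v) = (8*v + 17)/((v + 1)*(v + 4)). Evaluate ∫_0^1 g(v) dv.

Factor the denominator: v**2 + 5*v + 4 = (v + 4)(v + 1).
Partial fractions: (8*v + 17)/((v + 1)*(v + 4)) = 5/(v + 4) + 3/(v + 1).
An antiderivative is F(v) = 3*log(v + 1) + 5*log(v + 4).
Then F(1) - F(0) = (3*log(2) + 5*log(5)) - (10*log(2)) = -7*log(2) + 5*log(5).

-7*log(2) + 5*log(5)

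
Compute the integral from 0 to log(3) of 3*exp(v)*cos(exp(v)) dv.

Let u = exp(v), so du = exp(v) dv. When v = 0, u = 1; when v = log(3), u = 3.
The integral becomes 3·∫ cos(u) du from 1 to 3, with antiderivative 3*sin(u).
Back in v: F(v) = 3*sin(exp(v)).
Then F(log(3)) - F(0) = (3*sin(3)) - (3*sin(1)) = -3*sin(1) + 3*sin(3).

-3*sin(1) + 3*sin(3)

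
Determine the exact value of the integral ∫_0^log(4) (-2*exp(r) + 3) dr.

-6 + 6*log(2)

An antiderivative is F(r) = 3*r - 2*exp(r).
Then F(log(4)) - F(0) = (-8 + log(64)) - (-2) = -6 + 6*log(2).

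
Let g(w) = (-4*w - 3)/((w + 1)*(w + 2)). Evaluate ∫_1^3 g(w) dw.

-5*log(5) + log(2) + 5*log(3)

Factor the denominator: w**2 + 3*w + 2 = (w + 2)(w + 1).
Partial fractions: (-4*w - 3)/((w + 1)*(w + 2)) = -5/(w + 2) + 1/(w + 1).
An antiderivative is F(w) = log(w + 1) - 5*log(w + 2).
Then F(3) - F(1) = (-5*log(5) + 2*log(2)) - (-5*log(3) + log(2)) = -5*log(5) + log(2) + 5*log(3).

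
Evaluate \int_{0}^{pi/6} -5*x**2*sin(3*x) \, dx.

10/27 - 5*pi/27

Integrate by parts twice (u = x^2, dv = -5*sin(3*x) dx).
An antiderivative is F(x) = 5*x**2*cos(3*x)/3 - 10*x*sin(3*x)/9 - 10*cos(3*x)/27.
Then F(pi/6) - F(0) = (-5*pi/27) - (-10/27) = 10/27 - 5*pi/27.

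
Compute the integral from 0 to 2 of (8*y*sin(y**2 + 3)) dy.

Let u = y**2 + 3, so du = 2*y dy. When y = 0, u = 3; when y = 2, u = 7.
The integral becomes 4·∫ sin(u) du from 3 to 7, with antiderivative -4*cos(u).
Back in y: F(y) = -4*cos(y**2 + 3).
Then F(2) - F(0) = (-4*cos(7)) - (-4*cos(3)) = 4*cos(3) - 4*cos(7).

4*cos(3) - 4*cos(7)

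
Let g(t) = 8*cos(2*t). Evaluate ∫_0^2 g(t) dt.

4*sin(4)

Let u = 2*t, so du = 2 dt. When t = 0, u = 0; when t = 2, u = 4.
The integral becomes 4·∫ cos(u) du from 0 to 4, with antiderivative 4*sin(u).
Back in t: F(t) = 4*sin(2*t).
Then F(2) - F(0) = (4*sin(4)) - (0) = 4*sin(4).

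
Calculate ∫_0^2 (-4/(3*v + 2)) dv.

An antiderivative is F(v) = -4*log(3*v + 2)/3.
Then F(2) - F(0) = (-log(16)) - (-4*log(2)/3) = -8*log(2)/3.

-8*log(2)/3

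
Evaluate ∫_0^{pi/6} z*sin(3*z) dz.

1/9

Integrate by parts once (u = z, dv = sin(3*z) dz).
An antiderivative is F(z) = -z*cos(3*z)/3 + sin(3*z)/9.
Then F(pi/6) - F(0) = (1/9) - (0) = 1/9.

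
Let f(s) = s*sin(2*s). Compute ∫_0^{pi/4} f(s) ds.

1/4

Integrate by parts once (u = s, dv = sin(2*s) ds).
An antiderivative is F(s) = -s*cos(2*s)/2 + sin(2*s)/4.
Then F(pi/4) - F(0) = (1/4) - (0) = 1/4.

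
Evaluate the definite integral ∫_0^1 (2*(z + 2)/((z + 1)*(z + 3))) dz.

log(8/3)

Factor the denominator: z**2 + 4*z + 3 = (z + 3)(z + 1).
Partial fractions: 2*(z + 2)/((z + 1)*(z + 3)) = 1/(z + 3) + 1/(z + 1).
An antiderivative is F(z) = log(z + 1) + log(z + 3).
Then F(1) - F(0) = (log(8)) - (log(3)) = log(8/3).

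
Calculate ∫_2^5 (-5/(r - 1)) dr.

-10*log(2)

An antiderivative is F(r) = -5*log(r - 1).
Then F(5) - F(2) = (-10*log(2)) - (0) = -10*log(2).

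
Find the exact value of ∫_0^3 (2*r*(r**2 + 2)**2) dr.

Let u = r**2 + 2, so du = 2*r dr. When r = 0, u = 2; when r = 3, u = 11.
The integral becomes ∫ u**2 du from 2 to 11, with antiderivative u**3/3.
Back in r: F(r) = (r**2 + 2)**3/3.
Then F(3) - F(0) = (1331/3) - (8/3) = 441.

441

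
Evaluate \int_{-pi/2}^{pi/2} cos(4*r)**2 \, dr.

pi/2

Use the identity cos^2(4*r) = (1 + cos(8*r))/2.
An antiderivative is F(r) = r/2 + sin(8*r)/16.
Then F(pi/2) - F(-pi/2) = (pi/4) - (-pi/4) = pi/2.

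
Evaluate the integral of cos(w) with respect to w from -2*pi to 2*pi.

0

An antiderivative is F(w) = sin(w).
Then F(2*pi) - F(-2*pi) = (0) - (0) = 0.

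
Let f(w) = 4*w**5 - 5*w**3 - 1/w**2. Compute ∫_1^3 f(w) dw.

By the power rule, an antiderivative is F(w) = 2*w**6/3 - 5*w**4/4 + 1/w.
Then F(3) - F(1) = (4621/12) - (5/12) = 1154/3.

1154/3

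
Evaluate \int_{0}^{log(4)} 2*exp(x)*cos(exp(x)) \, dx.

-2*sin(1) + 2*sin(4)

Let u = exp(x), so du = exp(x) dx. When x = 0, u = 1; when x = log(4), u = 4.
The integral becomes 2·∫ cos(u) du from 1 to 4, with antiderivative 2*sin(u).
Back in x: F(x) = 2*sin(exp(x)).
Then F(log(4)) - F(0) = (2*sin(4)) - (2*sin(1)) = -2*sin(1) + 2*sin(4).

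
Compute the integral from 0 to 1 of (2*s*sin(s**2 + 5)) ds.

-cos(6) + cos(5)

Let u = s**2 + 5, so du = 2*s ds. When s = 0, u = 5; when s = 1, u = 6.
The integral becomes ∫ sin(u) du from 5 to 6, with antiderivative -cos(u).
Back in s: F(s) = -cos(s**2 + 5).
Then F(1) - F(0) = (-cos(6)) - (-cos(5)) = -cos(6) + cos(5).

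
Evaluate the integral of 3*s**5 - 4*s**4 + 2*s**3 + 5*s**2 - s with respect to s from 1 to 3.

3746/15

By the power rule, an antiderivative is F(s) = s**6/2 - 4*s**5/5 + s**4/2 + 5*s**3/3 - s**2/2.
Then F(3) - F(1) = (2511/10) - (41/30) = 3746/15.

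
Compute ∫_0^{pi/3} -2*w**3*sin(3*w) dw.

2*pi*(6 - pi**2)/81

Integrate by parts 3 times (u = w^3, dv = -2*sin(3*w) dw).
An antiderivative is F(w) = 2*w**3*cos(3*w)/3 - 2*w**2*sin(3*w)/3 - 4*w*cos(3*w)/9 + 4*sin(3*w)/27.
Then F(pi/3) - F(0) = (2*pi*(6 - pi**2)/81) - (0) = 2*pi*(6 - pi**2)/81.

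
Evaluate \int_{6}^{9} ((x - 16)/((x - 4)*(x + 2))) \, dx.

Factor the denominator: x**2 - 2*x - 8 = (x + 2)(x - 4).
Partial fractions: (x - 16)/((x - 4)*(x + 2)) = 3/(x + 2) - 2/(x - 4).
An antiderivative is F(x) = -2*log(x - 4) + 3*log(x + 2).
Then F(9) - F(6) = (-2*log(5) + 3*log(11)) - (7*log(2)) = -7*log(2) - 2*log(5) + 3*log(11).

-7*log(2) - 2*log(5) + 3*log(11)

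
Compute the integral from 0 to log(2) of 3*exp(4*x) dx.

45/4

Let u = exp(x), so du = exp(x) dx. When x = 0, u = 1; when x = log(2), u = 2.
The integral becomes 3·∫ u**3 du from 1 to 2, with antiderivative 3*u**4/4.
Back in x: F(x) = 3*exp(4*x)/4.
Then F(log(2)) - F(0) = (12) - (3/4) = 45/4.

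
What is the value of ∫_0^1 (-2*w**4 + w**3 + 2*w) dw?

17/20

By the power rule, an antiderivative is F(w) = -2*w**5/5 + w**4/4 + w**2.
Then F(1) - F(0) = (17/20) - (0) = 17/20.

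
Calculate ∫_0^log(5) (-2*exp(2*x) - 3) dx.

An antiderivative is F(x) = -exp(2*x) - 3*x.
Then F(log(5)) - F(0) = (-25 - 3*log(5)) - (-1) = -24 - 3*log(5).

-24 - 3*log(5)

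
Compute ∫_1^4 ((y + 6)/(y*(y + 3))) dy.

Factor the denominator: y**2 + 3*y = (y + 3)y.
Partial fractions: (y + 6)/(y*(y + 3)) = -1/(y + 3) + 2/y.
An antiderivative is F(y) = 2*log(y) - log(y + 3).
Then F(4) - F(1) = (log(16/7)) - (-log(4)) = log(64/7).

log(64/7)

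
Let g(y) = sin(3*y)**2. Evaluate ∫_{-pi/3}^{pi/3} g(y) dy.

Use the identity sin^2(3*y) = (1 - cos(6*y))/2.
An antiderivative is F(y) = y/2 - sin(6*y)/12.
Then F(pi/3) - F(-pi/3) = (pi/6) - (-pi/6) = pi/3.

pi/3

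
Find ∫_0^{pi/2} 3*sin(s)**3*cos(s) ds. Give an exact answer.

Let u = sin(s), so du = cos(s) ds. When s = 0, u = 0; when s = pi/2, u = 1.
The integral becomes 3·∫ u**3 du from 0 to 1, with antiderivative 3*u**4/4.
Back in s: F(s) = 3*sin(s)**4/4.
Then F(pi/2) - F(0) = (3/4) - (0) = 3/4.

3/4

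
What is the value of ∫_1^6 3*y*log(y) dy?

Integrate by parts once (u = ln y, dv = 3*y dy).
An antiderivative is F(y) = 3*y**2*(2*log(y) - 1)/4.
Then F(6) - F(1) = (-27 + 54*log(2) + 54*log(3)) - (-3/4) = -105/4 + 54*log(2) + 54*log(3).

-105/4 + 54*log(2) + 54*log(3)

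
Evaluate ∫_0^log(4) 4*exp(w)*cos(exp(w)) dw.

Let u = exp(w), so du = exp(w) dw. When w = 0, u = 1; when w = log(4), u = 4.
The integral becomes 4·∫ cos(u) du from 1 to 4, with antiderivative 4*sin(u).
Back in w: F(w) = 4*sin(exp(w)).
Then F(log(4)) - F(0) = (4*sin(4)) - (4*sin(1)) = -4*sin(1) + 4*sin(4).

-4*sin(1) + 4*sin(4)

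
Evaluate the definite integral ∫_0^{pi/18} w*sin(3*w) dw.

Integrate by parts once (u = w, dv = sin(3*w) dw).
An antiderivative is F(w) = -w*cos(3*w)/3 + sin(3*w)/9.
Then F(pi/18) - F(0) = (-sqrt(3)*pi/108 + 1/18) - (0) = -sqrt(3)*pi/108 + 1/18.

-sqrt(3)*pi/108 + 1/18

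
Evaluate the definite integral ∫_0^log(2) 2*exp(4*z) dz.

15/2

Let u = exp(z), so du = exp(z) dz. When z = 0, u = 1; when z = log(2), u = 2.
The integral becomes 2·∫ u**3 du from 1 to 2, with antiderivative u**4/2.
Back in z: F(z) = exp(4*z)/2.
Then F(log(2)) - F(0) = (8) - (1/2) = 15/2.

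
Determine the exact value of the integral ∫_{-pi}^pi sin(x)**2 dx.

Use the identity sin^2(x) = (1 - cos(2*x))/2.
An antiderivative is F(x) = x/2 - sin(2*x)/4.
Then F(pi) - F(-pi) = (pi/2) - (-pi/2) = pi.

pi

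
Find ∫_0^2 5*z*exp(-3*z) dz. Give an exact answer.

5/9 - 35*exp(-6)/9

Integrate by parts once (u = z, dv = 5*exp(-3*z) dz).
An antiderivative is F(z) = (-15*z - 5)*exp(-3*z)/9.
Then F(2) - F(0) = (-35*exp(-6)/9) - (-5/9) = 5/9 - 35*exp(-6)/9.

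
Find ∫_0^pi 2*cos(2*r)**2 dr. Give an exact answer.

Use the identity cos^2(2*r) = (1 + cos(4*r))/2.
An antiderivative is F(r) = r + sin(4*r)/4.
Then F(pi) - F(0) = (pi) - (0) = pi.

pi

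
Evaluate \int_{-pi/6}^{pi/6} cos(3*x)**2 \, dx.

pi/6

Use the identity cos^2(3*x) = (1 + cos(6*x))/2.
An antiderivative is F(x) = x/2 + sin(6*x)/12.
Then F(pi/6) - F(-pi/6) = (pi/12) - (-pi/12) = pi/6.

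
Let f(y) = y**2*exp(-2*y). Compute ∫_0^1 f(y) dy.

Integrate by parts twice (u = y^2, dv = exp(-2*y) dy).
An antiderivative is F(y) = (-2*y**2 - 2*y - 1)*exp(-2*y)/4.
Then F(1) - F(0) = (-5*exp(-2)/4) - (-1/4) = (-5 + exp(2))*exp(-2)/4.

(-5 + exp(2))*exp(-2)/4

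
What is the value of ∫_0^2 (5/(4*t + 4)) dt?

5*log(3)/4

An antiderivative is F(t) = 5*log(4*t + 4)/4.
Then F(2) - F(0) = (5*log(12)/4) - (5*log(2)/2) = 5*log(3)/4.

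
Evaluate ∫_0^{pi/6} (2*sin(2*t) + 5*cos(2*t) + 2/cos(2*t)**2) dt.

1/2 + 9*sqrt(3)/4

An antiderivative is F(t) = 5*sin(2*t)/2 - cos(2*t) + tan(2*t).
Then F(pi/6) - F(0) = (-1/2 + 9*sqrt(3)/4) - (-1) = 1/2 + 9*sqrt(3)/4.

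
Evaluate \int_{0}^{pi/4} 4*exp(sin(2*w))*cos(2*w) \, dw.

Let u = sin(2*w), so du = 2*cos(2*w) dw. When w = 0, u = 0; when w = pi/4, u = 1.
The integral becomes 2·∫ exp(u) du from 0 to 1, with antiderivative 2*exp(u).
Back in w: F(w) = 2*exp(sin(2*w)).
Then F(pi/4) - F(0) = (2*E) - (2) = -2 + 2*E.

-2 + 2*E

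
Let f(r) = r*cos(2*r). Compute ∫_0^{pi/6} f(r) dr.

-1/8 + sqrt(3)*pi/24

Integrate by parts once (u = r, dv = cos(2*r) dr).
An antiderivative is F(r) = r*sin(2*r)/2 + cos(2*r)/4.
Then F(pi/6) - F(0) = (1/8 + sqrt(3)*pi/24) - (1/4) = -1/8 + sqrt(3)*pi/24.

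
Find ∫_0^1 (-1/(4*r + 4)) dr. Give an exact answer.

An antiderivative is F(r) = -log(4*r + 4)/4.
Then F(1) - F(0) = (-3*log(2)/4) - (-log(2)/2) = -log(2)/4.

-log(2)/4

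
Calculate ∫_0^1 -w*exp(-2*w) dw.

(3 - exp(2))*exp(-2)/4

Integrate by parts once (u = w, dv = -exp(-2*w) dw).
An antiderivative is F(w) = (2*w + 1)*exp(-2*w)/4.
Then F(1) - F(0) = (3*exp(-2)/4) - (1/4) = (3 - exp(2))*exp(-2)/4.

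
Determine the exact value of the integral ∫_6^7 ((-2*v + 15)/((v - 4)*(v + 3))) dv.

-3*log(5) - 4*log(2) + 7*log(3)

Factor the denominator: v**2 - v - 12 = (v + 3)(v - 4).
Partial fractions: (-2*v + 15)/((v - 4)*(v + 3)) = -3/(v + 3) + 1/(v - 4).
An antiderivative is F(v) = log(v - 4) - 3*log(v + 3).
Then F(7) - F(6) = (-3*log(5) - 3*log(2) + log(3)) - (-6*log(3) + log(2)) = -3*log(5) - 4*log(2) + 7*log(3).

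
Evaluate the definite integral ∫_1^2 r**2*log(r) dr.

-7/9 + 8*log(2)/3

Integrate by parts once (u = ln r, dv = r**2 dr).
An antiderivative is F(r) = r**3*(3*log(r) - 1)/9.
Then F(2) - F(1) = (-8/9 + 8*log(2)/3) - (-1/9) = -7/9 + 8*log(2)/3.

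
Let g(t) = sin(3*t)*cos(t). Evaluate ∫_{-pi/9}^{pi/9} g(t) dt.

0

Use the identity sin(3*t)cos(t) = [sin(4*t) + sin(2*t)]/2.
An antiderivative is F(t) = -cos(2*t)/4 - cos(4*t)/8.
Then F(pi/9) - F(-pi/9) = (-cos(2*pi/9)/4 - sin(pi/18)/8) - (-cos(2*pi/9)/4 - sin(pi/18)/8) = 0.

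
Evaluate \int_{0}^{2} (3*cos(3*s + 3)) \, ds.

Let u = 3*s + 3, so du = 3 ds. When s = 0, u = 3; when s = 2, u = 9.
The integral becomes ∫ cos(u) du from 3 to 9, with antiderivative sin(u).
Back in s: F(s) = sin(3*s + 3).
Then F(2) - F(0) = (sin(9)) - (sin(3)) = -sin(3) + sin(9).

-sin(3) + sin(9)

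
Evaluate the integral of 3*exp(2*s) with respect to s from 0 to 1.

-3/2 + 3*exp(2)/2

An antiderivative is F(s) = 3*exp(2*s)/2.
Then F(1) - F(0) = (3*exp(2)/2) - (3/2) = -3/2 + 3*exp(2)/2.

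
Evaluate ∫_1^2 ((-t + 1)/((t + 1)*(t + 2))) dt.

-8*log(2) + 5*log(3)

Factor the denominator: t**2 + 3*t + 2 = (t + 2)(t + 1).
Partial fractions: (-t + 1)/((t + 1)*(t + 2)) = -3/(t + 2) + 2/(t + 1).
An antiderivative is F(t) = 2*log(t + 1) - 3*log(t + 2).
Then F(2) - F(1) = (log(9/64)) - (log(4/27)) = -8*log(2) + 5*log(3).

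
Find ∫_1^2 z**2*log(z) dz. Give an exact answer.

Integrate by parts once (u = ln z, dv = z**2 dz).
An antiderivative is F(z) = z**3*(3*log(z) - 1)/9.
Then F(2) - F(1) = (-8/9 + 8*log(2)/3) - (-1/9) = -7/9 + 8*log(2)/3.

-7/9 + 8*log(2)/3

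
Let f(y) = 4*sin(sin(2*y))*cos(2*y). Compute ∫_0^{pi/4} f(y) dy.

2 - 2*cos(1)

Let u = sin(2*y), so du = 2*cos(2*y) dy. When y = 0, u = 0; when y = pi/4, u = 1.
The integral becomes 2·∫ sin(u) du from 0 to 1, with antiderivative -2*cos(u).
Back in y: F(y) = -2*cos(sin(2*y)).
Then F(pi/4) - F(0) = (-2*cos(1)) - (-2) = 2 - 2*cos(1).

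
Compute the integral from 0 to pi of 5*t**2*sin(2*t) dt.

Integrate by parts twice (u = t^2, dv = 5*sin(2*t) dt).
An antiderivative is F(t) = -5*t**2*cos(2*t)/2 + 5*t*sin(2*t)/2 + 5*cos(2*t)/4.
Then F(pi) - F(0) = (5/4 - 5*pi**2/2) - (5/4) = -5*pi**2/2.

-5*pi**2/2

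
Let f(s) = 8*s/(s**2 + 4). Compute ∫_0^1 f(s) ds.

Let u = s**2 + 4, so du = 2*s ds. When s = 0, u = 4; when s = 1, u = 5.
The integral becomes 4·∫ 1/u du from 4 to 5, with antiderivative 4*log(u).
Back in s: F(s) = 4*log(s**2 + 4).
Then F(1) - F(0) = (4*log(5)) - (8*log(2)) = -8*log(2) + 4*log(5).

-8*log(2) + 4*log(5)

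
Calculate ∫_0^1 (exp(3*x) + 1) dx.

An antiderivative is F(x) = exp(3*x)/3 + x.
Then F(1) - F(0) = (1 + exp(3)/3) - (1/3) = 2/3 + exp(3)/3.

2/3 + exp(3)/3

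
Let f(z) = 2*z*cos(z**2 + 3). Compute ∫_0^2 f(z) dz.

-sin(3) + sin(7)

Let u = z**2 + 3, so du = 2*z dz. When z = 0, u = 3; when z = 2, u = 7.
The integral becomes ∫ cos(u) du from 3 to 7, with antiderivative sin(u).
Back in z: F(z) = sin(z**2 + 3).
Then F(2) - F(0) = (sin(7)) - (sin(3)) = -sin(3) + sin(7).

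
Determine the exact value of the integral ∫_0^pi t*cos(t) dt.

-2

Integrate by parts once (u = t, dv = cos(t) dt).
An antiderivative is F(t) = t*sin(t) + cos(t).
Then F(pi) - F(0) = (-1) - (1) = -2.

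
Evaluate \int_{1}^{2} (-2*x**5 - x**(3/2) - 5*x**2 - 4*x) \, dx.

By the power rule, an antiderivative is F(x) = -x**6/3 - 2*x**(5/2)/5 - 5*x**3/3 - 2*x**2.
Then F(2) - F(1) = (-128/3 - 8*sqrt(2)/5) - (-22/5) = -574/15 - 8*sqrt(2)/5.

-574/15 - 8*sqrt(2)/5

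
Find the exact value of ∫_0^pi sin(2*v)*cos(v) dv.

4/3

Use the identity sin(2*v)cos(v) = [sin(3*v) + sin(v)]/2.
An antiderivative is F(v) = -cos(v)/2 - cos(3*v)/6.
Then F(pi) - F(0) = (2/3) - (-2/3) = 4/3.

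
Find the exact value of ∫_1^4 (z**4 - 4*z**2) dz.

By the power rule, an antiderivative is F(z) = z**5/5 - 4*z**3/3.
Then F(4) - F(1) = (1792/15) - (-17/15) = 603/5.

603/5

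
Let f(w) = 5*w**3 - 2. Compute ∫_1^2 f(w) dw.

By the power rule, an antiderivative is F(w) = 5*w**4/4 - 2*w.
Then F(2) - F(1) = (16) - (-3/4) = 67/4.

67/4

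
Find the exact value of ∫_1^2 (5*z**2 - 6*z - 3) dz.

-1/3

By the power rule, an antiderivative is F(z) = 5*z**3/3 - 3*z**2 - 3*z.
Then F(2) - F(1) = (-14/3) - (-13/3) = -1/3.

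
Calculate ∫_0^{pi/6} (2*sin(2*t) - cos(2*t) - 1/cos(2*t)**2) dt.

1/2 - 3*sqrt(3)/4

An antiderivative is F(t) = -sin(2*t)/2 - cos(2*t) - tan(2*t)/2.
Then F(pi/6) - F(0) = (-3*sqrt(3)/4 - 1/2) - (-1) = 1/2 - 3*sqrt(3)/4.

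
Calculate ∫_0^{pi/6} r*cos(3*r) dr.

-1/9 + pi/18

Integrate by parts once (u = r, dv = cos(3*r) dr).
An antiderivative is F(r) = r*sin(3*r)/3 + cos(3*r)/9.
Then F(pi/6) - F(0) = (pi/18) - (1/9) = -1/9 + pi/18.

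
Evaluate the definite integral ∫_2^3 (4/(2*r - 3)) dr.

log(9)

An antiderivative is F(r) = 2*log(2*r - 3).
Then F(3) - F(2) = (log(9)) - (0) = log(9).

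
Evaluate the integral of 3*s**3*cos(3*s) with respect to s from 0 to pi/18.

Integrate by parts 3 times (u = s^3, dv = 3*cos(3*s) ds).
An antiderivative is F(s) = s**3*sin(3*s) + s**2*cos(3*s) - 2*s*sin(3*s)/3 - 2*cos(3*s)/9.
Then F(pi/18) - F(0) = (-sqrt(3)/9 - pi/54 + pi**3/11664 + sqrt(3)*pi**2/648) - (-2/9) = -sqrt(3)/9 - pi/54 + pi**3/11664 + sqrt(3)*pi**2/648 + 2/9.

-sqrt(3)/9 - pi/54 + pi**3/11664 + sqrt(3)*pi**2/648 + 2/9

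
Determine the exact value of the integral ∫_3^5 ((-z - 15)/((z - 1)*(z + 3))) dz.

log(4/27)

Factor the denominator: z**2 + 2*z - 3 = (z + 3)(z - 1).
Partial fractions: (-z - 15)/((z - 1)*(z + 3)) = 3/(z + 3) - 4/(z - 1).
An antiderivative is F(z) = -4*log(z - 1) + 3*log(z + 3).
Then F(5) - F(3) = (log(2)) - (log(27/2)) = log(4/27).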